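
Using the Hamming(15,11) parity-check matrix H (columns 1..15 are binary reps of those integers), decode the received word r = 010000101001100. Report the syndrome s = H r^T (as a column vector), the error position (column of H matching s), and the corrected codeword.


s = (1, 1, 0, 1)^T, error position = 13, corrected codeword c = 010000101001000

Compute s = H r^T mod 2 one row at a time:
  s_1 = 0 + 1 + 0 + 0 + 1 + 1 + 0 + 0 = 3 ≡ 1 (mod 2).
  s_2 = 0 + 0 + 0 + 1 + 1 + 1 + 0 + 0 = 3 ≡ 1 (mod 2).
  s_3 = 1 + 0 + 0 + 1 + 0 + 0 + 0 + 0 = 2 ≡ 0 (mod 2).
  s_4 = 0 + 0 + 0 + 1 + 1 + 0 + 1 + 0 = 3 ≡ 1 (mod 2).
s = (1, 1, 0, 1)^T — this equals column 13 of H (binary 1101), so error is at position 13.
Correct: flip bit 13 of r = 010000101001100 to get c = 010000101001000.


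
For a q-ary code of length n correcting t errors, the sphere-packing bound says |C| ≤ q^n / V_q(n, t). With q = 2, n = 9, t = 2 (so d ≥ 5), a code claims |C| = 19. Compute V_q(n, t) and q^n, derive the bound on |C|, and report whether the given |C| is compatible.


V_q(n, t) = 46, q^n = 512, Hamming bound = 11, |C| = 19 > bound (violated).

Step 1: Compute V_q(n, t) = Σ_{j=0}^2 C(n, j) (q−1)^j.
  j = 0: C(9,0)·(1)^0 = 1·1 = 1.
  j = 1: C(9,1)·(1)^1 = 9·1 = 9.
  j = 2: C(9,2)·(1)^2 = 36·1 = 36.
  V_q(n, t) = 1 + 9 + 36 = 46.
Step 2: q^n = 2^9 = 512.
Step 3: Hamming bound ⌊q^n / V_q(n,t)⌋ = ⌊512/46⌋ = 11.
Step 4: Compare |C| = 19 to 11: violated.
The claimed |C| lies above the Hamming bound, so no 2-ary code of length 9 with d ≥ 5 can have 19 codewords.


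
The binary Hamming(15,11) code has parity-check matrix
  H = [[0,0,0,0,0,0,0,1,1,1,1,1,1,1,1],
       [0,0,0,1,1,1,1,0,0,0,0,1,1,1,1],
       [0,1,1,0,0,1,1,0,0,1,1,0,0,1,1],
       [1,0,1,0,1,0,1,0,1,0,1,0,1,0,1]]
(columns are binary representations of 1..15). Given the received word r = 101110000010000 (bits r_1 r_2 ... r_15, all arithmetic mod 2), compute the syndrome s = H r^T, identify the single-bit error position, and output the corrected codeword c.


s = (1, 0, 0, 0)^T, error position = 8, corrected codeword c = 101110010010000

Compute s = H r^T mod 2 one row at a time:
  s_1 = 0 + 0 + 0 + 1 + 0 + 0 + 0 + 0 = 1 ≡ 1 (mod 2).
  s_2 = 1 + 1 + 0 + 0 + 0 + 0 + 0 + 0 = 2 ≡ 0 (mod 2).
  s_3 = 0 + 1 + 0 + 0 + 0 + 1 + 0 + 0 = 2 ≡ 0 (mod 2).
  s_4 = 1 + 1 + 1 + 0 + 0 + 1 + 0 + 0 = 4 ≡ 0 (mod 2).
s = (1, 0, 0, 0)^T — this equals column 8 of H (binary 1000), so error is at position 8.
Correct: flip bit 8 of r = 101110000010000 to get c = 101110010010000.


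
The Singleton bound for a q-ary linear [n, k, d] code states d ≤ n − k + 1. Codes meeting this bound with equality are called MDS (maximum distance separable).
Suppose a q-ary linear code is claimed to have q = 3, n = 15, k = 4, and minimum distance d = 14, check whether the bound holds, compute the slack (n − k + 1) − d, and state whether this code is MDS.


Singleton RHS = n − k + 1 = 12, slack = -2, bound violated (no such code; not MDS).

Singleton bound: d ≤ n − k + 1.
Here n = 15, k = 4, so n − k + 1 = 12.
Given d = 14, check d ≤ 12: NO.
Slack = (n − k + 1) − d = -2.
The slack is negative: d = 14 exceeds n − k + 1 = 12 by 2, so the Singleton bound is violated and no linear [15, 4, 14]_3 code can exist. In particular it is not MDS (MDS requires d = n − k + 1 exactly).
Description: the claimed parameters are [15, 4, 14]_3; such a code would be impossible (violates the Singleton bound).


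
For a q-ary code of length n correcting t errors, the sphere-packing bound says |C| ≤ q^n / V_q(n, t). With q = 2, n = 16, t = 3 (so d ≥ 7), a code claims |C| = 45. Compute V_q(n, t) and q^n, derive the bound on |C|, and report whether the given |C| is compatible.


V_q(n, t) = 697, q^n = 65536, Hamming bound = 94, |C| = 45 ≤ bound (satisfied).

Step 1: Compute V_q(n, t) = Σ_{j=0}^3 C(n, j) (q−1)^j.
  j = 0: C(16,0)·(1)^0 = 1·1 = 1.
  j = 1: C(16,1)·(1)^1 = 16·1 = 16.
  j = 2: C(16,2)·(1)^2 = 120·1 = 120.
  j = 3: C(16,3)·(1)^3 = 560·1 = 560.
  V_q(n, t) = 1 + 16 + 120 + 560 = 697.
Step 2: q^n = 2^16 = 65536.
Step 3: Hamming bound ⌊q^n / V_q(n,t)⌋ = ⌊65536/697⌋ = 94.
Step 4: Compare |C| = 45 to 94: satisfied.
The claimed |C| lies below the Hamming bound.


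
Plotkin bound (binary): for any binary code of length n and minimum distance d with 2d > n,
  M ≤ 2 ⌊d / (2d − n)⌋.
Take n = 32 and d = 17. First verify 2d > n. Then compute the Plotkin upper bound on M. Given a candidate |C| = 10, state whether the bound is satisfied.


Plotkin bound M ≤ 16; given |C| = 10 ≤ bound (satisfied).

Check applicability: 2d = 34, n = 32.
2d − n = 2 > 0, so Plotkin applies.
Compute d/(2d−n) = 17/2 ≈ 8.5000.
⌊d/(2d−n)⌋ = 8.
Plotkin bound: M ≤ 2·8 = 16.
Given |C| = 10, check: satisfied.
This |C| is below the Plotkin bound.


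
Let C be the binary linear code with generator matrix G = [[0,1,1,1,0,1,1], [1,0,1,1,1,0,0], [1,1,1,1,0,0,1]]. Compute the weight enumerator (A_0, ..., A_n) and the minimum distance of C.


Weight distribution: A_0 = 1, A_2 = 1, A_3 = 1, A_4 = 2, A_5 = 3. Minimum distance d = 2.

Enumerate all 2^3 = 8 messages m ∈ F_2^3.
For each, compute codeword c = mG in F_2^7, then tally its weight.
  m = 000 → c = 0000000, weight = 0.
  m = 100 → c = 0111011, weight = 5.
  m = 010 → c = 1011100, weight = 4.
  m = 110 → c = 1100111, weight = 5.
  m = 001 → c = 1111001, weight = 5.
  m = 101 → c = 1000010, weight = 2.
  m = 011 → c = 0100101, weight = 3.
  m = 111 → c = 0011110, weight = 4.
Tally weights:
  weight 0: 1 codewords.
  weight 2: 1 codewords.
  weight 3: 1 codewords.
  weight 4: 2 codewords.
  weight 5: 3 codewords.
Minimum distance d = smallest w > 0 with A_w > 0 = 2.
Sanity: Σ A_w = 8 = 2^3 = 8 ✓.


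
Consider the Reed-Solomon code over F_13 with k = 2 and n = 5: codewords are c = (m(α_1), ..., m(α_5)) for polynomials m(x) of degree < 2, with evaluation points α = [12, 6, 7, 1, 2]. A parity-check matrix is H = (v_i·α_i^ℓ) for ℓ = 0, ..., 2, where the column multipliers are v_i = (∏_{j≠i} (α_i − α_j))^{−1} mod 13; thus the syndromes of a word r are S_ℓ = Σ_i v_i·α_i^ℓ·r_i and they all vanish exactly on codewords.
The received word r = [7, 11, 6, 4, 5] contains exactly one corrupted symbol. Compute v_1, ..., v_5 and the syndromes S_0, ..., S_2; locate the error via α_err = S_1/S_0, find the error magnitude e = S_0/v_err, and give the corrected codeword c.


S = (4, 4, 4), error at position 4, error magnitude e = 7, c = [7, 11, 6, 10, 5].

Step 1: column multipliers v_i = (∏_{j≠i}(α_i − α_j))^{−1} mod 13.
  i = 1 (α = 12): (12−6)(12−7)(12−1)(12−2) = 6·5·11·10 = 3300 ≡ 11, so v_1 = 11^{−1} = 6 (mod 13).
  i = 2 (α = 6): (6−12)(6−7)(6−1)(6−2) = (−6)·(−1)·5·4 = 120 ≡ 3, so v_2 = 3^{−1} = 9 (mod 13).
  i = 3 (α = 7): (7−12)(7−6)(7−1)(7−2) = (−5)·1·6·5 = −150 ≡ 6, so v_3 = 6^{−1} = 11 (mod 13).
  i = 4 (α = 1): (1−12)(1−6)(1−7)(1−2) = (−11)·(−5)·(−6)·(−1) = 330 ≡ 5, so v_4 = 5^{−1} = 8 (mod 13).
  i = 5 (α = 2): (2−12)(2−6)(2−7)(2−1) = (−10)·(−4)·(−5)·1 = −200 ≡ 8, so v_5 = 8^{−1} = 5 (mod 13).
  v = [6, 9, 11, 8, 5].
Step 2: syndromes of r = [7, 11, 6, 4, 5] (all sums mod 13).
  S_0 = Σ v_i r_i = 6·7 + 9·11 + 11·6 + 8·4 + 5·5 = 264 ≡ 4.
  S_1 = Σ v_i α_i r_i = 6·12·7 + 9·6·11 + 11·7·6 + 8·1·4 + 5·2·5 = 1642 ≡ 4.
  α_i^2 mod 13 = [1, 10, 10, 1, 4].
  S_2 = Σ v_i α_i^2 r_i = 6·1·7 + 9·10·11 + 11·10·6 + 8·1·4 + 5·4·5 = 1824 ≡ 4.
  S = (4, 4, 4) ≠ 0, so r is not a codeword (an error is present).
Step 3: locate the error. For a single error e at position i, S_ℓ = v_i·e·α_i^ℓ, so α_err = S_1/S_0.
  S_0^{−1} = 4^{−1} = 10 (mod 13), so α_err = 4·10 = 40 ≡ 1 = α_4. Error position i = 4.
  Consistency check: S_2/S_1 = 4·10 = 40 ≡ 1 = α_err ✓ (single-error assumption holds).
Step 4: error magnitude e = S_0/v_4 = S_0·∏_{j≠4}(α_4 − α_j) = 4·5 = 20 ≡ 7 (mod 13).
Step 5: correct position 4: c_4 = r_4 − e = 4 − 7 ≡ 10 (mod 13). Hence c = [7, 11, 6, 10, 5].
  Check: interpolating c through the α_i gives m(x) = 2 + 8·x (degree < 2) with m(α_i) = c_i for every i, so c is indeed a codeword.


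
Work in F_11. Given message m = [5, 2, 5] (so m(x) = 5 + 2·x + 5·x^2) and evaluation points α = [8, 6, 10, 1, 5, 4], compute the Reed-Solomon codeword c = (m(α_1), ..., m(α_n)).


c = [0, 10, 8, 1, 8, 5]

Message polynomial: m(x) = 5 + 2·x + 5·x^2 (mod 11).
For each evaluation point α_i, compute m(α_i) mod 11:
  α_1 = 8: Horner steps 5 → 9 → 0, so m(8) = 0.
  α_2 = 6: Horner steps 5 → 10 → 10, so m(6) = 10.
  α_3 = 10: Horner steps 5 → 8 → 8, so m(10) = 8.
  α_4 = 1: Horner steps 5 → 7 → 1, so m(1) = 1.
  α_5 = 5: Horner steps 5 → 5 → 8, so m(5) = 8.
  α_6 = 4: Horner steps 5 → 0 → 5, so m(4) = 5.
Codeword c = [0, 10, 8, 1, 8, 5] ∈ F_11^6.


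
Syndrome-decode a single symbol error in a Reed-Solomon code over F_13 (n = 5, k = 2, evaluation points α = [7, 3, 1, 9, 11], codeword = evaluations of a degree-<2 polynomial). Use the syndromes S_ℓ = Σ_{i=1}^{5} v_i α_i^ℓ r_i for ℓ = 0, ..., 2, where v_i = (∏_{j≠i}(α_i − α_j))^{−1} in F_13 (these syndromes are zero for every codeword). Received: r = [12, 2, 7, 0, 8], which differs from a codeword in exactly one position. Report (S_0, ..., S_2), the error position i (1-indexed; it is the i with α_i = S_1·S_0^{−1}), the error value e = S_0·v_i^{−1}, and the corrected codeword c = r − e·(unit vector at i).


S = (2, 1, 7), error at position 1, error magnitude e = 7, c = [5, 2, 7, 0, 8].

Step 1: column multipliers v_i = (∏_{j≠i}(α_i − α_j))^{−1} mod 13.
  i = 1 (α = 7): (7−3)(7−1)(7−9)(7−11) = 4·6·(−2)·(−4) = 192 ≡ 10, so v_1 = 10^{−1} = 4 (mod 13).
  i = 2 (α = 3): (3−7)(3−1)(3−9)(3−11) = (−4)·2·(−6)·(−8) = −384 ≡ 6, so v_2 = 6^{−1} = 11 (mod 13).
  i = 3 (α = 1): (1−7)(1−3)(1−9)(1−11) = (−6)·(−2)·(−8)·(−10) = 960 ≡ 11, so v_3 = 11^{−1} = 6 (mod 13).
  i = 4 (α = 9): (9−7)(9−3)(9−1)(9−11) = 2·6·8·(−2) = −192 ≡ 3, so v_4 = 3^{−1} = 9 (mod 13).
  i = 5 (α = 11): (11−7)(11−3)(11−1)(11−9) = 4·8·10·2 = 640 ≡ 3, so v_5 = 3^{−1} = 9 (mod 13).
  v = [4, 11, 6, 9, 9].
Step 2: syndromes of r = [12, 2, 7, 0, 8] (all sums mod 13).
  S_0 = Σ v_i r_i = 4·12 + 11·2 + 6·7 + 9·0 + 9·8 = 184 ≡ 2.
  S_1 = Σ v_i α_i r_i = 4·7·12 + 11·3·2 + 6·1·7 + 9·9·0 + 9·11·8 = 1236 ≡ 1.
  α_i^2 mod 13 = [10, 9, 1, 3, 4].
  S_2 = Σ v_i α_i^2 r_i = 4·10·12 + 11·9·2 + 6·1·7 + 9·3·0 + 9·4·8 = 1008 ≡ 7.
  S = (2, 1, 7) ≠ 0, so r is not a codeword (an error is present).
Step 3: locate the error. For a single error e at position i, S_ℓ = v_i·e·α_i^ℓ, so α_err = S_1/S_0.
  S_0^{−1} = 2^{−1} = 7 (mod 13), so α_err = 1·7 = 7 ≡ 7 = α_1. Error position i = 1.
  Consistency check: S_2/S_1 = 7·1 = 7 ≡ 7 = α_err ✓ (single-error assumption holds).
Step 4: error magnitude e = S_0/v_1 = S_0·∏_{j≠1}(α_1 − α_j) = 2·10 = 20 ≡ 7 (mod 13).
Step 5: correct position 1: c_1 = r_1 − e = 12 − 7 ≡ 5 (mod 13). Hence c = [5, 2, 7, 0, 8].
  Check: interpolating c through the α_i gives m(x) = 3 + 4·x (degree < 2) with m(α_i) = c_i for every i, so c is indeed a codeword.


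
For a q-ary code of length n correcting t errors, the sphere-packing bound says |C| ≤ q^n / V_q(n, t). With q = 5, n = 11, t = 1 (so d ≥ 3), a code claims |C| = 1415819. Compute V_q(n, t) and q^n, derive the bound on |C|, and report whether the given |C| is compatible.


V_q(n, t) = 45, q^n = 48828125, Hamming bound = 1085069, |C| = 1415819 > bound (violated).

Step 1: Compute V_q(n, t) = Σ_{j=0}^1 C(n, j) (q−1)^j.
  j = 0: C(11,0)·(4)^0 = 1·1 = 1.
  j = 1: C(11,1)·(4)^1 = 11·4 = 44.
  V_q(n, t) = 1 + 44 = 45.
Step 2: q^n = 5^11 = 48828125.
Step 3: Hamming bound ⌊q^n / V_q(n,t)⌋ = ⌊48828125/45⌋ = 1085069.
Step 4: Compare |C| = 1415819 to 1085069: violated.
The claimed |C| lies above the Hamming bound, so no 5-ary code of length 11 with d ≥ 3 can have 1415819 codewords.


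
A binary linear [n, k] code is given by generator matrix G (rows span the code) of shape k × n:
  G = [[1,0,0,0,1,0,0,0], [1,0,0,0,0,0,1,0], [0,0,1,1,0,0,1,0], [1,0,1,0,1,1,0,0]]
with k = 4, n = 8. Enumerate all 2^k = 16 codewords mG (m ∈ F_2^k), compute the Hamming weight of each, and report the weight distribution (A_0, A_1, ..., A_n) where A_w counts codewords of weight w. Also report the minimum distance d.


Weight distribution: A_0 = 1, A_2 = 4, A_3 = 6, A_4 = 3, A_5 = 2. Minimum distance d = 2.

Enumerate all 2^4 = 16 messages m ∈ F_2^4.
For each, compute codeword c = mG in F_2^8, then tally its weight.
  m = 0000 → c = 00000000, weight = 0.
  m = 1000 → c = 10001000, weight = 2.
  m = 0100 → c = 10000010, weight = 2.
  m = 1100 → c = 00001010, weight = 2.
  m = 0010 → c = 00110010, weight = 3.
  m = 1010 → c = 10111010, weight = 5.
  m = 0110 → c = 10110000, weight = 3.
  m = 1110 → c = 00111000, weight = 3.
  m = 0001 → c = 10101100, weight = 4.
  m = 1001 → c = 00100100, weight = 2.
  m = 0101 → c = 00101110, weight = 4.
  m = 1101 → c = 10100110, weight = 4.
  m = 0011 → c = 10011110, weight = 5.
  m = 1011 → c = 00010110, weight = 3.
  m = 0111 → c = 00011100, weight = 3.
  m = 1111 → c = 10010100, weight = 3.
Tally weights:
  weight 0: 1 codewords.
  weight 2: 4 codewords.
  weight 3: 6 codewords.
  weight 4: 3 codewords.
  weight 5: 2 codewords.
Minimum distance d = smallest w > 0 with A_w > 0 = 2.
Sanity: Σ A_w = 16 = 2^4 = 16 ✓.


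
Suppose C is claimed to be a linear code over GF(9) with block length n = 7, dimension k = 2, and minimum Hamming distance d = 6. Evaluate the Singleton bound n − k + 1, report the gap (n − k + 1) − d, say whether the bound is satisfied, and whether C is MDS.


Singleton RHS = n − k + 1 = 6, slack = 0, bound satisfied, MDS.

Singleton bound: d ≤ n − k + 1.
Here n = 7, k = 2, so n − k + 1 = 6.
Given d = 6, check d ≤ 6: YES.
Slack = (n − k + 1) − d = 0.
The code is MDS (slack = 0).
Description: the claimed parameters are [7, 2, 6]_9; such a code would be MDS (meets Singleton bound).


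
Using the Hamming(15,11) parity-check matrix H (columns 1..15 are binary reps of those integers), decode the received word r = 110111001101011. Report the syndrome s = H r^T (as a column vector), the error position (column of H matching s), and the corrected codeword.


s = (1, 0, 1, 0)^T, error position = 10, corrected codeword c = 110111001001011

Compute s = H r^T mod 2 one row at a time:
  s_1 = 0 + 1 + 1 + 0 + 1 + 0 + 1 + 1 = 5 ≡ 1 (mod 2).
  s_2 = 1 + 1 + 1 + 0 + 1 + 0 + 1 + 1 = 6 ≡ 0 (mod 2).
  s_3 = 1 + 0 + 1 + 0 + 1 + 0 + 1 + 1 = 5 ≡ 1 (mod 2).
  s_4 = 1 + 0 + 1 + 0 + 1 + 0 + 0 + 1 = 4 ≡ 0 (mod 2).
s = (1, 0, 1, 0)^T — this equals column 10 of H (binary 1010), so error is at position 10.
Correct: flip bit 10 of r = 110111001101011 to get c = 110111001001011.


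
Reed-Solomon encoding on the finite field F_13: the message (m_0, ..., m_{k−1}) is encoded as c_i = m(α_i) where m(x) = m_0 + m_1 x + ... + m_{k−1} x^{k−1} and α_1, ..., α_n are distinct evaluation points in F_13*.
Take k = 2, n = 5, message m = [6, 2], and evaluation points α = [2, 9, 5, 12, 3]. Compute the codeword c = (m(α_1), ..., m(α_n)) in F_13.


c = [10, 11, 3, 4, 12]

Message polynomial: m(x) = 6 + 2·x (mod 13).
For each evaluation point α_i, compute m(α_i) mod 13:
  α_1 = 2: Horner steps 2 → 10, so m(2) = 10.
  α_2 = 9: Horner steps 2 → 11, so m(9) = 11.
  α_3 = 5: Horner steps 2 → 3, so m(5) = 3.
  α_4 = 12: Horner steps 2 → 4, so m(12) = 4.
  α_5 = 3: Horner steps 2 → 12, so m(3) = 12.
Codeword c = [10, 11, 3, 4, 12] ∈ F_13^5.


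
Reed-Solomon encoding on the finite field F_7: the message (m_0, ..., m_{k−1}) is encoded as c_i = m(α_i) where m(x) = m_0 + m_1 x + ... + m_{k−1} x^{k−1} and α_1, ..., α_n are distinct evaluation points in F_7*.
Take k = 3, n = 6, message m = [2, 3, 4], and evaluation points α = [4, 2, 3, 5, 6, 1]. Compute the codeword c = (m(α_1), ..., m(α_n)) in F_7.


c = [1, 3, 5, 5, 3, 2]

Message polynomial: m(x) = 2 + 3·x + 4·x^2 (mod 7).
For each evaluation point α_i, compute m(α_i) mod 7:
  α_1 = 4: Horner steps 4 → 5 → 1, so m(4) = 1.
  α_2 = 2: Horner steps 4 → 4 → 3, so m(2) = 3.
  α_3 = 3: Horner steps 4 → 1 → 5, so m(3) = 5.
  α_4 = 5: Horner steps 4 → 2 → 5, so m(5) = 5.
  α_5 = 6: Horner steps 4 → 6 → 3, so m(6) = 3.
  α_6 = 1: Horner steps 4 → 0 → 2, so m(1) = 2.
Codeword c = [1, 3, 5, 5, 3, 2] ∈ F_7^6.


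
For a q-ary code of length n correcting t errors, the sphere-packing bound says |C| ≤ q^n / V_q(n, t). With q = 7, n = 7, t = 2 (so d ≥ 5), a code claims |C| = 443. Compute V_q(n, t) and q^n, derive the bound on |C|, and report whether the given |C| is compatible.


V_q(n, t) = 799, q^n = 823543, Hamming bound = 1030, |C| = 443 ≤ bound (satisfied).

Step 1: Compute V_q(n, t) = Σ_{j=0}^2 C(n, j) (q−1)^j.
  j = 0: C(7,0)·(6)^0 = 1·1 = 1.
  j = 1: C(7,1)·(6)^1 = 7·6 = 42.
  j = 2: C(7,2)·(6)^2 = 21·36 = 756.
  V_q(n, t) = 1 + 42 + 756 = 799.
Step 2: q^n = 7^7 = 823543.
Step 3: Hamming bound ⌊q^n / V_q(n,t)⌋ = ⌊823543/799⌋ = 1030.
Step 4: Compare |C| = 443 to 1030: satisfied.
The claimed |C| lies below the Hamming bound.


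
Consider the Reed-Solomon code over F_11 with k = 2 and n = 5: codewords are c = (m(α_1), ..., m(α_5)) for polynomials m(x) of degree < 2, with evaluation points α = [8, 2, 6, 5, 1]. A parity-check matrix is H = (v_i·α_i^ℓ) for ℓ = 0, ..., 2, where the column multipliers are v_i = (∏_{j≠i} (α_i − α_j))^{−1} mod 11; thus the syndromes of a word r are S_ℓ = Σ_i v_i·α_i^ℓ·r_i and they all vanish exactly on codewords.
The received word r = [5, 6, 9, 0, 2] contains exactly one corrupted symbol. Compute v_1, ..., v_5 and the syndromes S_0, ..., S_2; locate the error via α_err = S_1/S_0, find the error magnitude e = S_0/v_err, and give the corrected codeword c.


S = (2, 2, 2), error at position 5, error magnitude e = 5, c = [5, 6, 9, 0, 8].

Step 1: column multipliers v_i = (∏_{j≠i}(α_i − α_j))^{−1} mod 11.
  i = 1 (α = 8): (8−2)(8−6)(8−5)(8−1) = 6·2·3·7 = 252 ≡ 10, so v_1 = 10^{−1} = 10 (mod 11).
  i = 2 (α = 2): (2−8)(2−6)(2−5)(2−1) = (−6)·(−4)·(−3)·1 = −72 ≡ 5, so v_2 = 5^{−1} = 9 (mod 11).
  i = 3 (α = 6): (6−8)(6−2)(6−5)(6−1) = (−2)·4·1·5 = −40 ≡ 4, so v_3 = 4^{−1} = 3 (mod 11).
  i = 4 (α = 5): (5−8)(5−2)(5−6)(5−1) = (−3)·3·(−1)·4 = 36 ≡ 3, so v_4 = 3^{−1} = 4 (mod 11).
  i = 5 (α = 1): (1−8)(1−2)(1−6)(1−5) = (−7)·(−1)·(−5)·(−4) = 140 ≡ 8, so v_5 = 8^{−1} = 7 (mod 11).
  v = [10, 9, 3, 4, 7].
Step 2: syndromes of r = [5, 6, 9, 0, 2] (all sums mod 11).
  S_0 = Σ v_i r_i = 10·5 + 9·6 + 3·9 + 4·0 + 7·2 = 145 ≡ 2.
  S_1 = Σ v_i α_i r_i = 10·8·5 + 9·2·6 + 3·6·9 + 4·5·0 + 7·1·2 = 684 ≡ 2.
  α_i^2 mod 11 = [9, 4, 3, 3, 1].
  S_2 = Σ v_i α_i^2 r_i = 10·9·5 + 9·4·6 + 3·3·9 + 4·3·0 + 7·1·2 = 761 ≡ 2.
  S = (2, 2, 2) ≠ 0, so r is not a codeword (an error is present).
Step 3: locate the error. For a single error e at position i, S_ℓ = v_i·e·α_i^ℓ, so α_err = S_1/S_0.
  S_0^{−1} = 2^{−1} = 6 (mod 11), so α_err = 2·6 = 12 ≡ 1 = α_5. Error position i = 5.
  Consistency check: S_2/S_1 = 2·6 = 12 ≡ 1 = α_err ✓ (single-error assumption holds).
Step 4: error magnitude e = S_0/v_5 = S_0·∏_{j≠5}(α_5 − α_j) = 2·8 = 16 ≡ 5 (mod 11).
Step 5: correct position 5: c_5 = r_5 − e = 2 − 5 ≡ 8 (mod 11). Hence c = [5, 6, 9, 0, 8].
  Check: interpolating c through the α_i gives m(x) = 10 + 9·x (degree < 2) with m(α_i) = c_i for every i, so c is indeed a codeword.


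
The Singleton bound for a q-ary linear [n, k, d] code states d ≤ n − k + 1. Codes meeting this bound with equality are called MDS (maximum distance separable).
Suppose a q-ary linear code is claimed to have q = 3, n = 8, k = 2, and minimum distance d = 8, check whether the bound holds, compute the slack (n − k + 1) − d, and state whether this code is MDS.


Singleton RHS = n − k + 1 = 7, slack = -1, bound violated (no such code; not MDS).

Singleton bound: d ≤ n − k + 1.
Here n = 8, k = 2, so n − k + 1 = 7.
Given d = 8, check d ≤ 7: NO.
Slack = (n − k + 1) − d = -1.
The slack is negative: d = 8 exceeds n − k + 1 = 7 by 1, so the Singleton bound is violated and no linear [8, 2, 8]_3 code can exist. In particular it is not MDS (MDS requires d = n − k + 1 exactly).
Description: the claimed parameters are [8, 2, 8]_3; such a code would be impossible (violates the Singleton bound).


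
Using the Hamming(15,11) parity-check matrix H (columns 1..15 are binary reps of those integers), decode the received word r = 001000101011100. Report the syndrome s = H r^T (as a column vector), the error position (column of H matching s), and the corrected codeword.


s = (0, 1, 1, 1)^T, error position = 7, corrected codeword c = 001000001011100

Compute s = H r^T mod 2 one row at a time:
  s_1 = 0 + 1 + 0 + 1 + 1 + 1 + 0 + 0 = 4 ≡ 0 (mod 2).
  s_2 = 0 + 0 + 0 + 1 + 1 + 1 + 0 + 0 = 3 ≡ 1 (mod 2).
  s_3 = 0 + 1 + 0 + 1 + 0 + 1 + 0 + 0 = 3 ≡ 1 (mod 2).
  s_4 = 0 + 1 + 0 + 1 + 1 + 1 + 1 + 0 = 5 ≡ 1 (mod 2).
s = (0, 1, 1, 1)^T — this equals column 7 of H (binary 0111), so error is at position 7.
Correct: flip bit 7 of r = 001000101011100 to get c = 001000001011100.


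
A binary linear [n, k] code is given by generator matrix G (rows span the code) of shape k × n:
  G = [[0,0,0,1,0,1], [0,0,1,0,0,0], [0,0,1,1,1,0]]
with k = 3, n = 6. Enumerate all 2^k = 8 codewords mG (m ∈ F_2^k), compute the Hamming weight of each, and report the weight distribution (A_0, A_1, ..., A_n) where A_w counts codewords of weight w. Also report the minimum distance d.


Weight distribution: A_0 = 1, A_1 = 1, A_2 = 3, A_3 = 3. Minimum distance d = 1.

Enumerate all 2^3 = 8 messages m ∈ F_2^3.
For each, compute codeword c = mG in F_2^6, then tally its weight.
  m = 000 → c = 000000, weight = 0.
  m = 100 → c = 000101, weight = 2.
  m = 010 → c = 001000, weight = 1.
  m = 110 → c = 001101, weight = 3.
  m = 001 → c = 001110, weight = 3.
  m = 101 → c = 001011, weight = 3.
  m = 011 → c = 000110, weight = 2.
  m = 111 → c = 000011, weight = 2.
Tally weights:
  weight 0: 1 codewords.
  weight 1: 1 codewords.
  weight 2: 3 codewords.
  weight 3: 3 codewords.
Minimum distance d = smallest w > 0 with A_w > 0 = 1.
Sanity: Σ A_w = 8 = 2^3 = 8 ✓.


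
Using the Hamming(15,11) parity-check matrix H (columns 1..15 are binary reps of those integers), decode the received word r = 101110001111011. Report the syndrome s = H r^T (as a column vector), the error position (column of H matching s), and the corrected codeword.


s = (0, 1, 1, 0)^T, error position = 6, corrected codeword c = 101111001111011

Compute s = H r^T mod 2 one row at a time:
  s_1 = 0 + 1 + 1 + 1 + 1 + 0 + 1 + 1 = 6 ≡ 0 (mod 2).
  s_2 = 1 + 1 + 0 + 0 + 1 + 0 + 1 + 1 = 5 ≡ 1 (mod 2).
  s_3 = 0 + 1 + 0 + 0 + 1 + 1 + 1 + 1 = 5 ≡ 1 (mod 2).
  s_4 = 1 + 1 + 1 + 0 + 1 + 1 + 0 + 1 = 6 ≡ 0 (mod 2).
s = (0, 1, 1, 0)^T — this equals column 6 of H (binary 0110), so error is at position 6.
Correct: flip bit 6 of r = 101110001111011 to get c = 101111001111011.


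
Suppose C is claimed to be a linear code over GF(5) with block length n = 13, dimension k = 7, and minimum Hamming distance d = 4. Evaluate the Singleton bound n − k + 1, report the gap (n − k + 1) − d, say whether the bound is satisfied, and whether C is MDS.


Singleton RHS = n − k + 1 = 7, slack = 3, bound satisfied, not MDS.

Singleton bound: d ≤ n − k + 1.
Here n = 13, k = 7, so n − k + 1 = 7.
Given d = 4, check d ≤ 7: YES.
Slack = (n − k + 1) − d = 3.
The code is NOT MDS (slack = 3 > 0).
Description: the claimed parameters are [13, 7, 4]_5; such a code would be non-MDS.


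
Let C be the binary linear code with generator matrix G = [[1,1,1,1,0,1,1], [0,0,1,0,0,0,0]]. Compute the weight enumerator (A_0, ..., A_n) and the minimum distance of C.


Weight distribution: A_0 = 1, A_1 = 1, A_5 = 1, A_6 = 1. Minimum distance d = 1.

Enumerate all 2^2 = 4 messages m ∈ F_2^2.
For each, compute codeword c = mG in F_2^7, then tally its weight.
  m = 00 → c = 0000000, weight = 0.
  m = 10 → c = 1111011, weight = 6.
  m = 01 → c = 0010000, weight = 1.
  m = 11 → c = 1101011, weight = 5.
Tally weights:
  weight 0: 1 codewords.
  weight 1: 1 codewords.
  weight 5: 1 codewords.
  weight 6: 1 codewords.
Minimum distance d = smallest w > 0 with A_w > 0 = 1.
Sanity: Σ A_w = 4 = 2^2 = 4 ✓.


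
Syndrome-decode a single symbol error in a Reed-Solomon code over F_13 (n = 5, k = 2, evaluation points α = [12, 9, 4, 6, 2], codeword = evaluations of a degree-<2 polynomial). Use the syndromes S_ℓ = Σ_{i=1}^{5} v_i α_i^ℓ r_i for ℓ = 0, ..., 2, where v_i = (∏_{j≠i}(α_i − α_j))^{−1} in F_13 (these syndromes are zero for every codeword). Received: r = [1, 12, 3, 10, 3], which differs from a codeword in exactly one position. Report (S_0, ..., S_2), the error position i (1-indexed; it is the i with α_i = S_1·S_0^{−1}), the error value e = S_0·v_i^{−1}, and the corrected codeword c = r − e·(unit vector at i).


S = (9, 10, 1), error at position 3, error magnitude e = 3, c = [1, 12, 0, 10, 3].

Step 1: column multipliers v_i = (∏_{j≠i}(α_i − α_j))^{−1} mod 13.
  i = 1 (α = 12): (12−9)(12−4)(12−6)(12−2) = 3·8·6·10 = 1440 ≡ 10, so v_1 = 10^{−1} = 4 (mod 13).
  i = 2 (α = 9): (9−12)(9−4)(9−6)(9−2) = (−3)·5·3·7 = −315 ≡ 10, so v_2 = 10^{−1} = 4 (mod 13).
  i = 3 (α = 4): (4−12)(4−9)(4−6)(4−2) = (−8)·(−5)·(−2)·2 = −160 ≡ 9, so v_3 = 9^{−1} = 3 (mod 13).
  i = 4 (α = 6): (6−12)(6−9)(6−4)(6−2) = (−6)·(−3)·2·4 = 144 ≡ 1, so v_4 = 1^{−1} = 1 (mod 13).
  i = 5 (α = 2): (2−12)(2−9)(2−4)(2−6) = (−10)·(−7)·(−2)·(−4) = 560 ≡ 1, so v_5 = 1^{−1} = 1 (mod 13).
  v = [4, 4, 3, 1, 1].
Step 2: syndromes of r = [1, 12, 3, 10, 3] (all sums mod 13).
  S_0 = Σ v_i r_i = 4·1 + 4·12 + 3·3 + 1·10 + 1·3 = 74 ≡ 9.
  S_1 = Σ v_i α_i r_i = 4·12·1 + 4·9·12 + 3·4·3 + 1·6·10 + 1·2·3 = 582 ≡ 10.
  α_i^2 mod 13 = [1, 3, 3, 10, 4].
  S_2 = Σ v_i α_i^2 r_i = 4·1·1 + 4·3·12 + 3·3·3 + 1·10·10 + 1·4·3 = 287 ≡ 1.
  S = (9, 10, 1) ≠ 0, so r is not a codeword (an error is present).
Step 3: locate the error. For a single error e at position i, S_ℓ = v_i·e·α_i^ℓ, so α_err = S_1/S_0.
  S_0^{−1} = 9^{−1} = 3 (mod 13), so α_err = 10·3 = 30 ≡ 4 = α_3. Error position i = 3.
  Consistency check: S_2/S_1 = 1·4 = 4 ≡ 4 = α_err ✓ (single-error assumption holds).
Step 4: error magnitude e = S_0/v_3 = S_0·∏_{j≠3}(α_3 − α_j) = 9·9 = 81 ≡ 3 (mod 13).
Step 5: correct position 3: c_3 = r_3 − e = 3 − 3 ≡ 0 (mod 13). Hence c = [1, 12, 0, 10, 3].
  Check: interpolating c through the α_i gives m(x) = 6 + 5·x (degree < 2) with m(α_i) = c_i for every i, so c is indeed a codeword.


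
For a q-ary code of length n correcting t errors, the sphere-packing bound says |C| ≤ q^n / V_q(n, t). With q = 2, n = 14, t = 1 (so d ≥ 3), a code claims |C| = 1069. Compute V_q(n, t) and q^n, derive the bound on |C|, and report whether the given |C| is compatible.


V_q(n, t) = 15, q^n = 16384, Hamming bound = 1092, |C| = 1069 ≤ bound (satisfied).

Step 1: Compute V_q(n, t) = Σ_{j=0}^1 C(n, j) (q−1)^j.
  j = 0: C(14,0)·(1)^0 = 1·1 = 1.
  j = 1: C(14,1)·(1)^1 = 14·1 = 14.
  V_q(n, t) = 1 + 14 = 15.
Step 2: q^n = 2^14 = 16384.
Step 3: Hamming bound ⌊q^n / V_q(n,t)⌋ = ⌊16384/15⌋ = 1092.
Step 4: Compare |C| = 1069 to 1092: satisfied.
The claimed |C| lies below the Hamming bound.


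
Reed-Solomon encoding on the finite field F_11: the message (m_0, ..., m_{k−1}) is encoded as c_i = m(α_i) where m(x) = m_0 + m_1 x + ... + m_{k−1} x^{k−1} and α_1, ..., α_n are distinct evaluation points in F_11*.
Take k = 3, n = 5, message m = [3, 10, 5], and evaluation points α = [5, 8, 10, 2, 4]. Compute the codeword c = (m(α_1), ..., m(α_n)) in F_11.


c = [2, 7, 9, 10, 2]

Message polynomial: m(x) = 3 + 10·x + 5·x^2 (mod 11).
For each evaluation point α_i, compute m(α_i) mod 11:
  α_1 = 5: Horner steps 5 → 2 → 2, so m(5) = 2.
  α_2 = 8: Horner steps 5 → 6 → 7, so m(8) = 7.
  α_3 = 10: Horner steps 5 → 5 → 9, so m(10) = 9.
  α_4 = 2: Horner steps 5 → 9 → 10, so m(2) = 10.
  α_5 = 4: Horner steps 5 → 8 → 2, so m(4) = 2.
Codeword c = [2, 7, 9, 10, 2] ∈ F_11^5.


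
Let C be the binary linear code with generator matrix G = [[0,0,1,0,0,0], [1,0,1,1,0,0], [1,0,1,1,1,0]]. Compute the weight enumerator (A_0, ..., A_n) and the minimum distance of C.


Weight distribution: A_0 = 1, A_1 = 2, A_2 = 2, A_3 = 2, A_4 = 1. Minimum distance d = 1.

Enumerate all 2^3 = 8 messages m ∈ F_2^3.
For each, compute codeword c = mG in F_2^6, then tally its weight.
  m = 000 → c = 000000, weight = 0.
  m = 100 → c = 001000, weight = 1.
  m = 010 → c = 101100, weight = 3.
  m = 110 → c = 100100, weight = 2.
  m = 001 → c = 101110, weight = 4.
  m = 101 → c = 100110, weight = 3.
  m = 011 → c = 000010, weight = 1.
  m = 111 → c = 001010, weight = 2.
Tally weights:
  weight 0: 1 codewords.
  weight 1: 2 codewords.
  weight 2: 2 codewords.
  weight 3: 2 codewords.
  weight 4: 1 codewords.
Minimum distance d = smallest w > 0 with A_w > 0 = 1.
Sanity: Σ A_w = 8 = 2^3 = 8 ✓.


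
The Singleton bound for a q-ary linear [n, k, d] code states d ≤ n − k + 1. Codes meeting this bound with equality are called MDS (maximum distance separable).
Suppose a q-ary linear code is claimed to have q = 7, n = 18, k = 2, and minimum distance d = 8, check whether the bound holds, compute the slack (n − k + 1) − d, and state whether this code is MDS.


Singleton RHS = n − k + 1 = 17, slack = 9, bound satisfied, not MDS.

Singleton bound: d ≤ n − k + 1.
Here n = 18, k = 2, so n − k + 1 = 17.
Given d = 8, check d ≤ 17: YES.
Slack = (n − k + 1) − d = 9.
The code is NOT MDS (slack = 9 > 0).
Description: the claimed parameters are [18, 2, 8]_7; such a code would be non-MDS.


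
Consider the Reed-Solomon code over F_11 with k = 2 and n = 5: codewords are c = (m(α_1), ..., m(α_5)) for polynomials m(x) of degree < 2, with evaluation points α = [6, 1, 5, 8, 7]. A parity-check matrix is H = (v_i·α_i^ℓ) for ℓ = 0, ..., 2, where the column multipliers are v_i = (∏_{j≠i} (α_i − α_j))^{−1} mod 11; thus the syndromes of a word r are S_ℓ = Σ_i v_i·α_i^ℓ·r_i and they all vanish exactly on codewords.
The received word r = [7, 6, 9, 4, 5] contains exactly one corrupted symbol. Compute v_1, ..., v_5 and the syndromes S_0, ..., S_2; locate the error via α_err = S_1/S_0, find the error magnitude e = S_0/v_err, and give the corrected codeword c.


S = (5, 7, 1), error at position 4, error magnitude e = 1, c = [7, 6, 9, 3, 5].

Step 1: column multipliers v_i = (∏_{j≠i}(α_i − α_j))^{−1} mod 11.
  i = 1 (α = 6): (6−1)(6−5)(6−8)(6−7) = 5·1·(−2)·(−1) = 10 ≡ 10, so v_1 = 10^{−1} = 10 (mod 11).
  i = 2 (α = 1): (1−6)(1−5)(1−8)(1−7) = (−5)·(−4)·(−7)·(−6) = 840 ≡ 4, so v_2 = 4^{−1} = 3 (mod 11).
  i = 3 (α = 5): (5−6)(5−1)(5−8)(5−7) = (−1)·4·(−3)·(−2) = −24 ≡ 9, so v_3 = 9^{−1} = 5 (mod 11).
  i = 4 (α = 8): (8−6)(8−1)(8−5)(8−7) = 2·7·3·1 = 42 ≡ 9, so v_4 = 9^{−1} = 5 (mod 11).
  i = 5 (α = 7): (7−6)(7−1)(7−5)(7−8) = 1·6·2·(−1) = −12 ≡ 10, so v_5 = 10^{−1} = 10 (mod 11).
  v = [10, 3, 5, 5, 10].
Step 2: syndromes of r = [7, 6, 9, 4, 5] (all sums mod 11).
  S_0 = Σ v_i r_i = 10·7 + 3·6 + 5·9 + 5·4 + 10·5 = 203 ≡ 5.
  S_1 = Σ v_i α_i r_i = 10·6·7 + 3·1·6 + 5·5·9 + 5·8·4 + 10·7·5 = 1173 ≡ 7.
  α_i^2 mod 11 = [3, 1, 3, 9, 5].
  S_2 = Σ v_i α_i^2 r_i = 10·3·7 + 3·1·6 + 5·3·9 + 5·9·4 + 10·5·5 = 793 ≡ 1.
  S = (5, 7, 1) ≠ 0, so r is not a codeword (an error is present).
Step 3: locate the error. For a single error e at position i, S_ℓ = v_i·e·α_i^ℓ, so α_err = S_1/S_0.
  S_0^{−1} = 5^{−1} = 9 (mod 11), so α_err = 7·9 = 63 ≡ 8 = α_4. Error position i = 4.
  Consistency check: S_2/S_1 = 1·8 = 8 ≡ 8 = α_err ✓ (single-error assumption holds).
Step 4: error magnitude e = S_0/v_4 = S_0·∏_{j≠4}(α_4 − α_j) = 5·9 = 45 ≡ 1 (mod 11).
Step 5: correct position 4: c_4 = r_4 − e = 4 − 1 ≡ 3 (mod 11). Hence c = [7, 6, 9, 3, 5].
  Check: interpolating c through the α_i gives m(x) = 8 + 9·x (degree < 2) with m(α_i) = c_i for every i, so c is indeed a codeword.


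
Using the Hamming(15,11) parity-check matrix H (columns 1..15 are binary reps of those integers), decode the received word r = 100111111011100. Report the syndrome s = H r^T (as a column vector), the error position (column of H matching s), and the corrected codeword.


s = (1, 0, 1, 0)^T, error position = 10, corrected codeword c = 100111111111100

Compute s = H r^T mod 2 one row at a time:
  s_1 = 1 + 1 + 0 + 1 + 1 + 1 + 0 + 0 = 5 ≡ 1 (mod 2).
  s_2 = 1 + 1 + 1 + 1 + 1 + 1 + 0 + 0 = 6 ≡ 0 (mod 2).
  s_3 = 0 + 0 + 1 + 1 + 0 + 1 + 0 + 0 = 3 ≡ 1 (mod 2).
  s_4 = 1 + 0 + 1 + 1 + 1 + 1 + 1 + 0 = 6 ≡ 0 (mod 2).
s = (1, 0, 1, 0)^T — this equals column 10 of H (binary 1010), so error is at position 10.
Correct: flip bit 10 of r = 100111111011100 to get c = 100111111111100.


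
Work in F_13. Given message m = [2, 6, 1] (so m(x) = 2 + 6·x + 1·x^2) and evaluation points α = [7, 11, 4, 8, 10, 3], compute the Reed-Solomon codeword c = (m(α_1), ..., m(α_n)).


c = [2, 7, 3, 10, 6, 3]

Message polynomial: m(x) = 2 + 6·x + 1·x^2 (mod 13).
For each evaluation point α_i, compute m(α_i) mod 13:
  α_1 = 7: Horner steps 1 → 0 → 2, so m(7) = 2.
  α_2 = 11: Horner steps 1 → 4 → 7, so m(11) = 7.
  α_3 = 4: Horner steps 1 → 10 → 3, so m(4) = 3.
  α_4 = 8: Horner steps 1 → 1 → 10, so m(8) = 10.
  α_5 = 10: Horner steps 1 → 3 → 6, so m(10) = 6.
  α_6 = 3: Horner steps 1 → 9 → 3, so m(3) = 3.
Codeword c = [2, 7, 3, 10, 6, 3] ∈ F_13^6.


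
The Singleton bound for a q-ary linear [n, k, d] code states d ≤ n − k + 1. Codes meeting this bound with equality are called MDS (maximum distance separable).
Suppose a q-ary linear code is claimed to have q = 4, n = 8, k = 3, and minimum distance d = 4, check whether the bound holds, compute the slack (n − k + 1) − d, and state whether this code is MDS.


Singleton RHS = n − k + 1 = 6, slack = 2, bound satisfied, not MDS.

Singleton bound: d ≤ n − k + 1.
Here n = 8, k = 3, so n − k + 1 = 6.
Given d = 4, check d ≤ 6: YES.
Slack = (n − k + 1) − d = 2.
The code is NOT MDS (slack = 2 > 0).
Description: the claimed parameters are [8, 3, 4]_4; such a code would be non-MDS.


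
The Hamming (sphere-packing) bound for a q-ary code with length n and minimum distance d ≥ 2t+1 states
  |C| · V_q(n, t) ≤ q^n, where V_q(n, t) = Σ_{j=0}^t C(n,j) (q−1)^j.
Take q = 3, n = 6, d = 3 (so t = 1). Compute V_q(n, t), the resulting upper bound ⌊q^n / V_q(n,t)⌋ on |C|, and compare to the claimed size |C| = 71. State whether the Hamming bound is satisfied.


V_q(n, t) = 13, q^n = 729, Hamming bound = 56, |C| = 71 > bound (violated).

Step 1: Compute V_q(n, t) = Σ_{j=0}^1 C(n, j) (q−1)^j.
  j = 0: C(6,0)·(2)^0 = 1·1 = 1.
  j = 1: C(6,1)·(2)^1 = 6·2 = 12.
  V_q(n, t) = 1 + 12 = 13.
Step 2: q^n = 3^6 = 729.
Step 3: Hamming bound ⌊q^n / V_q(n,t)⌋ = ⌊729/13⌋ = 56.
Step 4: Compare |C| = 71 to 56: violated.
The claimed |C| lies above the Hamming bound, so no 3-ary code of length 6 with d ≥ 3 can have 71 codewords.


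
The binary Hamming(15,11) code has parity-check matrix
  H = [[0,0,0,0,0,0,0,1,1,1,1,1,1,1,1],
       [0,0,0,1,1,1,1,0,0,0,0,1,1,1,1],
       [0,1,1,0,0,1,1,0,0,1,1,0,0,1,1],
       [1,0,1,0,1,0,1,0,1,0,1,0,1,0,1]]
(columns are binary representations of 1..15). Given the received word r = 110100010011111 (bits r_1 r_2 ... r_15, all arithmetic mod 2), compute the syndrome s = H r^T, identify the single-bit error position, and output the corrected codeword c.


s = (0, 1, 0, 0)^T, error position = 4, corrected codeword c = 110000010011111

Compute s = H r^T mod 2 one row at a time:
  s_1 = 1 + 0 + 0 + 1 + 1 + 1 + 1 + 1 = 6 ≡ 0 (mod 2).
  s_2 = 1 + 0 + 0 + 0 + 1 + 1 + 1 + 1 = 5 ≡ 1 (mod 2).
  s_3 = 1 + 0 + 0 + 0 + 0 + 1 + 1 + 1 = 4 ≡ 0 (mod 2).
  s_4 = 1 + 0 + 0 + 0 + 0 + 1 + 1 + 1 = 4 ≡ 0 (mod 2).
s = (0, 1, 0, 0)^T — this equals column 4 of H (binary 0100), so error is at position 4.
Correct: flip bit 4 of r = 110100010011111 to get c = 110000010011111.


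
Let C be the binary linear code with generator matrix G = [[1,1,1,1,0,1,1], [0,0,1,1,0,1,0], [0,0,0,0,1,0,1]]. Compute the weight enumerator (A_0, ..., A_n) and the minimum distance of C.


Weight distribution: A_0 = 1, A_2 = 1, A_3 = 3, A_5 = 1, A_6 = 2. Minimum distance d = 2.

Enumerate all 2^3 = 8 messages m ∈ F_2^3.
For each, compute codeword c = mG in F_2^7, then tally its weight.
  m = 000 → c = 0000000, weight = 0.
  m = 100 → c = 1111011, weight = 6.
  m = 010 → c = 0011010, weight = 3.
  m = 110 → c = 1100001, weight = 3.
  m = 001 → c = 0000101, weight = 2.
  m = 101 → c = 1111110, weight = 6.
  m = 011 → c = 0011111, weight = 5.
  m = 111 → c = 1100100, weight = 3.
Tally weights:
  weight 0: 1 codewords.
  weight 2: 1 codewords.
  weight 3: 3 codewords.
  weight 5: 1 codewords.
  weight 6: 2 codewords.
Minimum distance d = smallest w > 0 with A_w > 0 = 2.
Sanity: Σ A_w = 8 = 2^3 = 8 ✓.


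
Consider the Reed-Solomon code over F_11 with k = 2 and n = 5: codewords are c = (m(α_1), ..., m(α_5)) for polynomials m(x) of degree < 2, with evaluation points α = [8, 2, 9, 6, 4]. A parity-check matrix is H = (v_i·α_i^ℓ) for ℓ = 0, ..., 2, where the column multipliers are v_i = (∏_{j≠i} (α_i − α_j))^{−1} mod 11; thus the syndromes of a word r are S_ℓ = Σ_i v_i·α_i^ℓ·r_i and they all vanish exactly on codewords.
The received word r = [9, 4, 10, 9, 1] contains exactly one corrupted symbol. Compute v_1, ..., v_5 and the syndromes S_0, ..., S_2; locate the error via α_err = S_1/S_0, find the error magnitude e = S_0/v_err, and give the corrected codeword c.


S = (2, 5, 7), error at position 1, error magnitude e = 3, c = [6, 4, 10, 9, 1].

Step 1: column multipliers v_i = (∏_{j≠i}(α_i − α_j))^{−1} mod 11.
  i = 1 (α = 8): (8−2)(8−9)(8−6)(8−4) = 6·(−1)·2·4 = −48 ≡ 7, so v_1 = 7^{−1} = 8 (mod 11).
  i = 2 (α = 2): (2−8)(2−9)(2−6)(2−4) = (−6)·(−7)·(−4)·(−2) = 336 ≡ 6, so v_2 = 6^{−1} = 2 (mod 11).
  i = 3 (α = 9): (9−8)(9−2)(9−6)(9−4) = 1·7·3·5 = 105 ≡ 6, so v_3 = 6^{−1} = 2 (mod 11).
  i = 4 (α = 6): (6−8)(6−2)(6−9)(6−4) = (−2)·4·(−3)·2 = 48 ≡ 4, so v_4 = 4^{−1} = 3 (mod 11).
  i = 5 (α = 4): (4−8)(4−2)(4−9)(4−6) = (−4)·2·(−5)·(−2) = −80 ≡ 8, so v_5 = 8^{−1} = 7 (mod 11).
  v = [8, 2, 2, 3, 7].
Step 2: syndromes of r = [9, 4, 10, 9, 1] (all sums mod 11).
  S_0 = Σ v_i r_i = 8·9 + 2·4 + 2·10 + 3·9 + 7·1 = 134 ≡ 2.
  S_1 = Σ v_i α_i r_i = 8·8·9 + 2·2·4 + 2·9·10 + 3·6·9 + 7·4·1 = 962 ≡ 5.
  α_i^2 mod 11 = [9, 4, 4, 3, 5].
  S_2 = Σ v_i α_i^2 r_i = 8·9·9 + 2·4·4 + 2·4·10 + 3·3·9 + 7·5·1 = 876 ≡ 7.
  S = (2, 5, 7) ≠ 0, so r is not a codeword (an error is present).
Step 3: locate the error. For a single error e at position i, S_ℓ = v_i·e·α_i^ℓ, so α_err = S_1/S_0.
  S_0^{−1} = 2^{−1} = 6 (mod 11), so α_err = 5·6 = 30 ≡ 8 = α_1. Error position i = 1.
  Consistency check: S_2/S_1 = 7·9 = 63 ≡ 8 = α_err ✓ (single-error assumption holds).
Step 4: error magnitude e = S_0/v_1 = S_0·∏_{j≠1}(α_1 − α_j) = 2·7 = 14 ≡ 3 (mod 11).
Step 5: correct position 1: c_1 = r_1 − e = 9 − 3 ≡ 6 (mod 11). Hence c = [6, 4, 10, 9, 1].
  Check: interpolating c through the α_i gives m(x) = 7 + 4·x (degree < 2) with m(α_i) = c_i for every i, so c is indeed a codeword.
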